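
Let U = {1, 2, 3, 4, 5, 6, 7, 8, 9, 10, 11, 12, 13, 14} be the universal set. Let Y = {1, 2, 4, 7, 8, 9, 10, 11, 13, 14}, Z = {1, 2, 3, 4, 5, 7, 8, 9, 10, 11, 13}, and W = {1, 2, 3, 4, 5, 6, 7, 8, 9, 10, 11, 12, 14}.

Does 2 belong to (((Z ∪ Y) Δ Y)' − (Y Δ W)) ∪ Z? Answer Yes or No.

2 ∈ Z and 2 ∈ Y, so 2 ∈ Z ∪ Y
2 ∈ (Z ∪ Y) and 2 ∈ Y, so 2 ∉ (Z ∪ Y) Δ Y
2 ∈ ((Z ∪ Y) Δ Y)' since 2 ∉ ((Z ∪ Y) Δ Y)
2 ∈ Y and 2 ∈ W, so 2 ∉ Y Δ W
2 ∈ ((Z ∪ Y) Δ Y)' and 2 ∉ (Y Δ W), so 2 ∈ ((Z ∪ Y) Δ Y)' − (Y Δ W)
2 ∈ (((Z ∪ Y) Δ Y)' − (Y Δ W)) and 2 ∈ Z, so 2 ∈ (((Z ∪ Y) Δ Y)' − (Y Δ W)) ∪ Z

Yes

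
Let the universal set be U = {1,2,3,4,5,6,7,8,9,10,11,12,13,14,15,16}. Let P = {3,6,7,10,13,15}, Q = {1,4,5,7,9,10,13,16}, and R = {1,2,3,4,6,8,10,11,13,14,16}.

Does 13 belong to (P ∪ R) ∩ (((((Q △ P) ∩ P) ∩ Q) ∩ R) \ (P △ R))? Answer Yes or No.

No

13 ∈ P and 13 ∈ R, so 13 ∈ P ∪ R
13 ∈ Q and 13 ∈ P, so 13 ∉ Q △ P
13 ∉ (Q △ P) and 13 ∈ P, so 13 ∉ (Q △ P) ∩ P
13 ∉ ((Q △ P) ∩ P) and 13 ∈ Q, so 13 ∉ ((Q △ P) ∩ P) ∩ Q
13 ∉ (((Q △ P) ∩ P) ∩ Q) and 13 ∈ R, so 13 ∉ (((Q △ P) ∩ P) ∩ Q) ∩ R
13 ∈ P and 13 ∈ R, so 13 ∉ P △ R
13 ∉ ((((Q △ P) ∩ P) ∩ Q) ∩ R) and 13 ∉ (P △ R), so 13 ∉ ((((Q △ P) ∩ P) ∩ Q) ∩ R) \ (P △ R)
13 ∈ (P ∪ R) and 13 ∉ (((((Q △ P) ∩ P) ∩ Q) ∩ R) \ (P △ R)), so 13 ∉ (P ∪ R) ∩ (((((Q △ P) ∩ P) ∩ Q) ∩ R) \ (P △ R))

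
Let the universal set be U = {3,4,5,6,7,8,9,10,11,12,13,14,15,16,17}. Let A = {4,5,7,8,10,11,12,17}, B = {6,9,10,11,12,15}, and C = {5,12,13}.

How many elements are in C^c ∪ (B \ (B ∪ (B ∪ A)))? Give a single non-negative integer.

C^c = {3,4,6,7,8,9,10,11,14,15,16,17}
B ∪ A = {4,5,6,7,8,9,10,11,12,15,17}
B ∪ (B ∪ A) = {4,5,6,7,8,9,10,11,12,15,17}
B \ (B ∪ (B ∪ A)) = {}
C^c ∪ (B \ (B ∪ (B ∪ A))) = {3,4,6,7,8,9,10,11,14,15,16,17}
|C^c ∪ (B \ (B ∪ (B ∪ A)))| = 12

12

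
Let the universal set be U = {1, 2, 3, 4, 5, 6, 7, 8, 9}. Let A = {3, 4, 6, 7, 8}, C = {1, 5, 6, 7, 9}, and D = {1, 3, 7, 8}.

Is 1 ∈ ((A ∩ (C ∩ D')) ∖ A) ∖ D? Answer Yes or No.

No

1 ∈ D, so 1 ∉ D'
1 ∈ C and 1 ∉ D', so 1 ∉ C ∩ D'
1 ∉ A and 1 ∉ (C ∩ D'), so 1 ∉ A ∩ (C ∩ D')
1 ∉ (A ∩ (C ∩ D')) and 1 ∉ A, so 1 ∉ (A ∩ (C ∩ D')) ∖ A
1 ∉ ((A ∩ (C ∩ D')) ∖ A) and 1 ∈ D, so 1 ∉ ((A ∩ (C ∩ D')) ∖ A) ∖ D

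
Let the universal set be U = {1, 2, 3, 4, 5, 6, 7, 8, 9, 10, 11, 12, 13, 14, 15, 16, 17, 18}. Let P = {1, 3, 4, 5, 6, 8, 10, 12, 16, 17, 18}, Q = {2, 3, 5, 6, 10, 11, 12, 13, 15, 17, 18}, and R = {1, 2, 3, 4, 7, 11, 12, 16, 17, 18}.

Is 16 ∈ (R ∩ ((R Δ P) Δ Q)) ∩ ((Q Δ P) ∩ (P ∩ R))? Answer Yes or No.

No

16 ∈ R and 16 ∈ P, so 16 ∉ R Δ P
16 ∉ (R Δ P) and 16 ∉ Q, so 16 ∉ (R Δ P) Δ Q
16 ∈ R and 16 ∉ ((R Δ P) Δ Q), so 16 ∉ R ∩ ((R Δ P) Δ Q)
16 ∉ Q and 16 ∈ P, so 16 ∈ Q Δ P
16 ∈ P and 16 ∈ R, so 16 ∈ P ∩ R
16 ∈ (Q Δ P) and 16 ∈ (P ∩ R), so 16 ∈ (Q Δ P) ∩ (P ∩ R)
16 ∉ (R ∩ ((R Δ P) Δ Q)) and 16 ∈ ((Q Δ P) ∩ (P ∩ R)), so 16 ∉ (R ∩ ((R Δ P) Δ Q)) ∩ ((Q Δ P) ∩ (P ∩ R))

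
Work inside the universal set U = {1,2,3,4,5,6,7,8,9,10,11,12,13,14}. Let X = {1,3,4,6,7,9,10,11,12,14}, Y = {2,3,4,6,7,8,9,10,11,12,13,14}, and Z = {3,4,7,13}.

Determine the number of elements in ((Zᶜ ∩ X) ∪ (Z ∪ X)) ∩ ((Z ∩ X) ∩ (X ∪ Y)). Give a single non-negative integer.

3

Zᶜ = {1,2,5,6,8,9,10,11,12,14}
Zᶜ ∩ X = {1,6,9,10,11,12,14}
Z ∪ X = {1,3,4,6,7,9,10,11,12,13,14}
(Zᶜ ∩ X) ∪ (Z ∪ X) = {1,3,4,6,7,9,10,11,12,13,14}
Z ∩ X = {3,4,7}
X ∪ Y = {1,2,3,4,6,7,8,9,10,11,12,13,14}
(Z ∩ X) ∩ (X ∪ Y) = {3,4,7}
((Zᶜ ∩ X) ∪ (Z ∪ X)) ∩ ((Z ∩ X) ∩ (X ∪ Y)) = {3,4,7}
|((Zᶜ ∩ X) ∪ (Z ∪ X)) ∩ ((Z ∩ X) ∩ (X ∪ Y))| = 3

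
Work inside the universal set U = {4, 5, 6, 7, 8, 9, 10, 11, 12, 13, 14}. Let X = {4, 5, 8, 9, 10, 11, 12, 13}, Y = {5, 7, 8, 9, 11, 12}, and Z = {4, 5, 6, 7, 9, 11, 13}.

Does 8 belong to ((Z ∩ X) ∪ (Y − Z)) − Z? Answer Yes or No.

8 ∉ Z and 8 ∈ X, so 8 ∉ Z ∩ X
8 ∈ Y and 8 ∉ Z, so 8 ∈ Y − Z
8 ∉ (Z ∩ X) and 8 ∈ (Y − Z), so 8 ∈ (Z ∩ X) ∪ (Y − Z)
8 ∈ ((Z ∩ X) ∪ (Y − Z)) and 8 ∉ Z, so 8 ∈ ((Z ∩ X) ∪ (Y − Z)) − Z

Yes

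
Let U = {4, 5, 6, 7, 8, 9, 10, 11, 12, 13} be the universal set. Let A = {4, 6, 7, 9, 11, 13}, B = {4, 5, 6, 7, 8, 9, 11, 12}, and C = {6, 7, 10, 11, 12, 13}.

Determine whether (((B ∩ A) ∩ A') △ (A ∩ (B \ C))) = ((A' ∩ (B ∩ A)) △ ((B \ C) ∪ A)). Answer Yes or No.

No

B ∩ A = {4, 6, 7, 9, 11}
A' = {5, 8, 10, 12}
(B ∩ A) ∩ A' = {}
B \ C = {4, 5, 8, 9}
A ∩ (B \ C) = {4, 9}
((B ∩ A) ∩ A') △ (A ∩ (B \ C)) = {4, 9}
A' ∩ (B ∩ A) = {}
(B \ C) ∪ A = {4, 5, 6, 7, 8, 9, 11, 13}
(A' ∩ (B ∩ A)) △ ((B \ C) ∪ A) = {4, 5, 6, 7, 8, 9, 11, 13}
5 ∈ (A' ∩ (B ∩ A)) △ ((B \ C) ∪ A) but 5 ∉ ((B ∩ A) ∩ A') △ (A ∩ (B \ C)), so they differ.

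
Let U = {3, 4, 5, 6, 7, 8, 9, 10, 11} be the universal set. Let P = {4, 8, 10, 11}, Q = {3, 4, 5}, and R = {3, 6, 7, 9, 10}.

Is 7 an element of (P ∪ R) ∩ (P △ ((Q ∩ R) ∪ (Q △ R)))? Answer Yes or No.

Yes

7 ∉ P and 7 ∈ R, so 7 ∈ P ∪ R
7 ∉ Q and 7 ∈ R, so 7 ∉ Q ∩ R
7 ∉ Q and 7 ∈ R, so 7 ∈ Q △ R
7 ∉ (Q ∩ R) and 7 ∈ (Q △ R), so 7 ∈ (Q ∩ R) ∪ (Q △ R)
7 ∉ P and 7 ∈ ((Q ∩ R) ∪ (Q △ R)), so 7 ∈ P △ ((Q ∩ R) ∪ (Q △ R))
7 ∈ (P ∪ R) and 7 ∈ (P △ ((Q ∩ R) ∪ (Q △ R))), so 7 ∈ (P ∪ R) ∩ (P △ ((Q ∩ R) ∪ (Q △ R)))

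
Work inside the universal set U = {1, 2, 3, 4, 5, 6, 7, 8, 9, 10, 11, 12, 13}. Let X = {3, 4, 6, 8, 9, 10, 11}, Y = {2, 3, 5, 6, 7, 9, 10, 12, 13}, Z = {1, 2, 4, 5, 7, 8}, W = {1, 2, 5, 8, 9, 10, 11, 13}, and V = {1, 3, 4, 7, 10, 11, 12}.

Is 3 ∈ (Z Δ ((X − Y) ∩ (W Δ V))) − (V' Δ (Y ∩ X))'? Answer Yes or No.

3 ∈ X and 3 ∈ Y, so 3 ∉ X − Y
3 ∉ W and 3 ∈ V, so 3 ∈ W Δ V
3 ∉ (X − Y) and 3 ∈ (W Δ V), so 3 ∉ (X − Y) ∩ (W Δ V)
3 ∉ Z and 3 ∉ ((X − Y) ∩ (W Δ V)), so 3 ∉ Z Δ ((X − Y) ∩ (W Δ V))
3 ∈ V, so 3 ∉ V'
3 ∈ Y and 3 ∈ X, so 3 ∈ Y ∩ X
3 ∉ V' and 3 ∈ (Y ∩ X), so 3 ∈ V' Δ (Y ∩ X)
3 ∉ (V' Δ (Y ∩ X))' since 3 ∈ (V' Δ (Y ∩ X))
3 ∉ (Z Δ ((X − Y) ∩ (W Δ V))) and 3 ∉ (V' Δ (Y ∩ X))', so 3 ∉ (Z Δ ((X − Y) ∩ (W Δ V))) − (V' Δ (Y ∩ X))'

No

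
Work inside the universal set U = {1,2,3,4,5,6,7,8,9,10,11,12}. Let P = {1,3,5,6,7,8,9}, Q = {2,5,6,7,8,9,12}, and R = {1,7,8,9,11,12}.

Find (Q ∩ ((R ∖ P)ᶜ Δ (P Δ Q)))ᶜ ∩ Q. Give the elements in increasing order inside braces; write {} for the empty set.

R ∖ P = {11,12}
(R ∖ P)ᶜ = {1,2,3,4,5,6,7,8,9,10}
P Δ Q = {1,2,3,12}
(R ∖ P)ᶜ Δ (P Δ Q) = {4,5,6,7,8,9,10,12}
Q ∩ ((R ∖ P)ᶜ Δ (P Δ Q)) = {5,6,7,8,9,12}
(Q ∩ ((R ∖ P)ᶜ Δ (P Δ Q)))ᶜ = {1,2,3,4,10,11}
(Q ∩ ((R ∖ P)ᶜ Δ (P Δ Q)))ᶜ ∩ Q = {2}

{2}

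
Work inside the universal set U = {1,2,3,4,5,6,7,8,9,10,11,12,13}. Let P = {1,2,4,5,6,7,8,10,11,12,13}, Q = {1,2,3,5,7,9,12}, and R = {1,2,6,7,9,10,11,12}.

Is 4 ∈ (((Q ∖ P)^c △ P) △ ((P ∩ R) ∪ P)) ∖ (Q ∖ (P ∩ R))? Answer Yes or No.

4 ∉ Q and 4 ∈ P, so 4 ∉ Q ∖ P
4 ∈ (Q ∖ P)^c since 4 ∉ (Q ∖ P)
4 ∈ (Q ∖ P)^c and 4 ∈ P, so 4 ∉ (Q ∖ P)^c △ P
4 ∈ P and 4 ∉ R, so 4 ∉ P ∩ R
4 ∉ (P ∩ R) and 4 ∈ P, so 4 ∈ (P ∩ R) ∪ P
4 ∉ ((Q ∖ P)^c △ P) and 4 ∈ ((P ∩ R) ∪ P), so 4 ∈ ((Q ∖ P)^c △ P) △ ((P ∩ R) ∪ P)
4 ∈ P and 4 ∉ R, so 4 ∉ P ∩ R
4 ∉ Q and 4 ∉ (P ∩ R), so 4 ∉ Q ∖ (P ∩ R)
4 ∈ (((Q ∖ P)^c △ P) △ ((P ∩ R) ∪ P)) and 4 ∉ (Q ∖ (P ∩ R)), so 4 ∈ (((Q ∖ P)^c △ P) △ ((P ∩ R) ∪ P)) ∖ (Q ∖ (P ∩ R))

Yes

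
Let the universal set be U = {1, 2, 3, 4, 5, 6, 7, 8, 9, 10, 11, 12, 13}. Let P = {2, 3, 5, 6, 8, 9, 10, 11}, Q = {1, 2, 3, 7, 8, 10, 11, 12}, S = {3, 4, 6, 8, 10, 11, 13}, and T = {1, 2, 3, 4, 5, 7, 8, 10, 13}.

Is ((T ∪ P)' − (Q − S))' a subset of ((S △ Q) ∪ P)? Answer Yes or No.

T ∪ P = {1, 2, 3, 4, 5, 6, 7, 8, 9, 10, 11, 13}
(T ∪ P)' = {12}
Q − S = {1, 2, 7, 12}
(T ∪ P)' − (Q − S) = {}
((T ∪ P)' − (Q − S))' = {1, 2, 3, 4, 5, 6, 7, 8, 9, 10, 11, 12, 13}
S △ Q = {1, 2, 4, 6, 7, 12, 13}
(S △ Q) ∪ P = {1, 2, 3, 4, 5, 6, 7, 8, 9, 10, 11, 12, 13}
Every element of {1, 2, 3, 4, 5, 6, 7, 8, 9, 10, 11, 12, 13} is in {1, 2, 3, 4, 5, 6, 7, 8, 9, 10, 11, 12, 13}, so ((T ∪ P)' − (Q − S))' ⊆ (S △ Q) ∪ P.

Yes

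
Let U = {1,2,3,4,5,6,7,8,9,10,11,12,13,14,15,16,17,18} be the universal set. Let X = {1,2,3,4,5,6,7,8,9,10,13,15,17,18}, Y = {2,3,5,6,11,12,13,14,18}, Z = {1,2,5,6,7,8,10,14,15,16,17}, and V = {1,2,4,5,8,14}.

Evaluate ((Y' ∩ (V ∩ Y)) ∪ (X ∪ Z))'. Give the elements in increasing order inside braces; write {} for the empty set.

Y' = {1,4,7,8,9,10,15,16,17}
V ∩ Y = {2,5,14}
Y' ∩ (V ∩ Y) = {}
X ∪ Z = {1,2,3,4,5,6,7,8,9,10,13,14,15,16,17,18}
(Y' ∩ (V ∩ Y)) ∪ (X ∪ Z) = {1,2,3,4,5,6,7,8,9,10,13,14,15,16,17,18}
((Y' ∩ (V ∩ Y)) ∪ (X ∪ Z))' = {11,12}

{11,12}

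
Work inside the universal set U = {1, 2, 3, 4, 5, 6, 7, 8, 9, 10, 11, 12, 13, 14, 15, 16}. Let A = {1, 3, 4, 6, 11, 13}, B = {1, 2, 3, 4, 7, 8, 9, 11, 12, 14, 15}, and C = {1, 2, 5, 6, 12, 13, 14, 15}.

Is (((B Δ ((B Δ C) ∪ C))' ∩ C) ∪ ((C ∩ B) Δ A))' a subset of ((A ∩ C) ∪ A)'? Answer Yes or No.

Yes

B Δ C = {3, 4, 5, 6, 7, 8, 9, 11, 13}
(B Δ C) ∪ C = {1, 2, 3, 4, 5, 6, 7, 8, 9, 11, 12, 13, 14, 15}
B Δ ((B Δ C) ∪ C) = {5, 6, 13}
(B Δ ((B Δ C) ∪ C))' = {1, 2, 3, 4, 7, 8, 9, 10, 11, 12, 14, 15, 16}
(B Δ ((B Δ C) ∪ C))' ∩ C = {1, 2, 12, 14, 15}
C ∩ B = {1, 2, 12, 14, 15}
(C ∩ B) Δ A = {2, 3, 4, 6, 11, 12, 13, 14, 15}
((B Δ ((B Δ C) ∪ C))' ∩ C) ∪ ((C ∩ B) Δ A) = {1, 2, 3, 4, 6, 11, 12, 13, 14, 15}
(((B Δ ((B Δ C) ∪ C))' ∩ C) ∪ ((C ∩ B) Δ A))' = {5, 7, 8, 9, 10, 16}
A ∩ C = {1, 6, 13}
(A ∩ C) ∪ A = {1, 3, 4, 6, 11, 13}
((A ∩ C) ∪ A)' = {2, 5, 7, 8, 9, 10, 12, 14, 15, 16}
Every element of {5, 7, 8, 9, 10, 16} is in {2, 5, 7, 8, 9, 10, 12, 14, 15, 16}, so (((B Δ ((B Δ C) ∪ C))' ∩ C) ∪ ((C ∩ B) Δ A))' ⊆ ((A ∩ C) ∪ A)'.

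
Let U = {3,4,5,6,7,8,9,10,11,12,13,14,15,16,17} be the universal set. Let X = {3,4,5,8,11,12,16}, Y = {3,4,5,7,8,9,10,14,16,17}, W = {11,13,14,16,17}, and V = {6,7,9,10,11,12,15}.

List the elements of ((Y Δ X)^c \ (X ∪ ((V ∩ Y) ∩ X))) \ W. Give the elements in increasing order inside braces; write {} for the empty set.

{6,15}

Y Δ X = {7,9,10,11,12,14,17}
(Y Δ X)^c = {3,4,5,6,8,13,15,16}
V ∩ Y = {7,9,10}
(V ∩ Y) ∩ X = {}
X ∪ ((V ∩ Y) ∩ X) = {3,4,5,8,11,12,16}
(Y Δ X)^c \ (X ∪ ((V ∩ Y) ∩ X)) = {6,13,15}
((Y Δ X)^c \ (X ∪ ((V ∩ Y) ∩ X))) \ W = {6,15}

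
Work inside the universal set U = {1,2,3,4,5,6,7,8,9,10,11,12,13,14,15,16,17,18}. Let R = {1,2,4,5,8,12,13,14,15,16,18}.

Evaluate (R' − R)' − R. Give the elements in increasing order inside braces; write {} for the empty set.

{}

R' = {3,6,7,9,10,11,17}
R' − R = {3,6,7,9,10,11,17}
(R' − R)' = {1,2,4,5,8,12,13,14,15,16,18}
(R' − R)' − R = {}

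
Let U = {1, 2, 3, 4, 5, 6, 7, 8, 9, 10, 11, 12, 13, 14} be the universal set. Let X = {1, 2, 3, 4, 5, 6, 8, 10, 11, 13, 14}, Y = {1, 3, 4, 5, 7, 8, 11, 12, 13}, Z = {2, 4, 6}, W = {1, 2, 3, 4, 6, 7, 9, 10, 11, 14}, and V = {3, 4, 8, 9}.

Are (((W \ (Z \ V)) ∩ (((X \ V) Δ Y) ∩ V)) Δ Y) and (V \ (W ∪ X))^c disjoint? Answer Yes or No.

No

Z \ V = {2, 6}
W \ (Z \ V) = {1, 3, 4, 7, 9, 10, 11, 14}
X \ V = {1, 2, 5, 6, 10, 11, 13, 14}
(X \ V) Δ Y = {2, 3, 4, 6, 7, 8, 10, 12, 14}
((X \ V) Δ Y) ∩ V = {3, 4, 8}
(W \ (Z \ V)) ∩ (((X \ V) Δ Y) ∩ V) = {3, 4}
((W \ (Z \ V)) ∩ (((X \ V) Δ Y) ∩ V)) Δ Y = {1, 5, 7, 8, 11, 12, 13}
W ∪ X = {1, 2, 3, 4, 5, 6, 7, 8, 9, 10, 11, 13, 14}
V \ (W ∪ X) = {}
(V \ (W ∪ X))^c = {1, 2, 3, 4, 5, 6, 7, 8, 9, 10, 11, 12, 13, 14}
1 lies in both, so they are not disjoint.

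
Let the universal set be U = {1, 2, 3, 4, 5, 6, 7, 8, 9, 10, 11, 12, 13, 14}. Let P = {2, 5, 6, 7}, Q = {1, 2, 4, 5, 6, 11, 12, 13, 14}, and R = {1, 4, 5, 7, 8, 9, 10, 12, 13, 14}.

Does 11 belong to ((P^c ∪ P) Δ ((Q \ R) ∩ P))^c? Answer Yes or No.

11 ∉ P, so 11 ∈ P^c
11 ∈ P^c and 11 ∉ P, so 11 ∈ P^c ∪ P
11 ∈ Q and 11 ∉ R, so 11 ∈ Q \ R
11 ∈ (Q \ R) and 11 ∉ P, so 11 ∉ (Q \ R) ∩ P
11 ∈ (P^c ∪ P) and 11 ∉ ((Q \ R) ∩ P), so 11 ∈ (P^c ∪ P) Δ ((Q \ R) ∩ P)
11 ∉ ((P^c ∪ P) Δ ((Q \ R) ∩ P))^c since 11 ∈ ((P^c ∪ P) Δ ((Q \ R) ∩ P))

No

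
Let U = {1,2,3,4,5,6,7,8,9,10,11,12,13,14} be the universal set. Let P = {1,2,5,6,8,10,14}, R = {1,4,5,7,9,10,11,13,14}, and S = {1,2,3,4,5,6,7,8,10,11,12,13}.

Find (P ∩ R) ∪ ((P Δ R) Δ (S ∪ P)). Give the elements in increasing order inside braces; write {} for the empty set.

P ∩ R = {1,5,10,14}
P Δ R = {2,4,6,7,8,9,11,13}
S ∪ P = {1,2,3,4,5,6,7,8,10,11,12,13,14}
(P Δ R) Δ (S ∪ P) = {1,3,5,9,10,12,14}
(P ∩ R) ∪ ((P Δ R) Δ (S ∪ P)) = {1,3,5,9,10,12,14}

{1,3,5,9,10,12,14}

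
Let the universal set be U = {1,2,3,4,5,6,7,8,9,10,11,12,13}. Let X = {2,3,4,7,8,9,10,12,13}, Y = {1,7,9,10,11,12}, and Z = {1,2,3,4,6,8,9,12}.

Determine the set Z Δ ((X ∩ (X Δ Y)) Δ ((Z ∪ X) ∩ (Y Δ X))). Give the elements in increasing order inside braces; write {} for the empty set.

X Δ Y = {1,2,3,4,8,11,13}
X ∩ (X Δ Y) = {2,3,4,8,13}
Z ∪ X = {1,2,3,4,6,7,8,9,10,12,13}
Y Δ X = {1,2,3,4,8,11,13}
(Z ∪ X) ∩ (Y Δ X) = {1,2,3,4,8,13}
(X ∩ (X Δ Y)) Δ ((Z ∪ X) ∩ (Y Δ X)) = {1}
Z Δ ((X ∩ (X Δ Y)) Δ ((Z ∪ X) ∩ (Y Δ X))) = {2,3,4,6,8,9,12}

{2,3,4,6,8,9,12}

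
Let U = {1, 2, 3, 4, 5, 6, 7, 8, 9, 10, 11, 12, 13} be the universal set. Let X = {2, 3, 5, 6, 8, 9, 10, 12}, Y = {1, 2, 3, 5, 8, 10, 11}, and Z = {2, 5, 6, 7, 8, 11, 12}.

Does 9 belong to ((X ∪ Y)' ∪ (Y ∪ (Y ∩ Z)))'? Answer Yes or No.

9 ∈ X and 9 ∉ Y, so 9 ∈ X ∪ Y
9 ∉ (X ∪ Y)' since 9 ∈ (X ∪ Y)
9 ∉ Y and 9 ∉ Z, so 9 ∉ Y ∩ Z
9 ∉ Y and 9 ∉ (Y ∩ Z), so 9 ∉ Y ∪ (Y ∩ Z)
9 ∉ (X ∪ Y)' and 9 ∉ (Y ∪ (Y ∩ Z)), so 9 ∉ (X ∪ Y)' ∪ (Y ∪ (Y ∩ Z))
9 ∈ ((X ∪ Y)' ∪ (Y ∪ (Y ∩ Z)))' since 9 ∉ ((X ∪ Y)' ∪ (Y ∪ (Y ∩ Z)))

Yes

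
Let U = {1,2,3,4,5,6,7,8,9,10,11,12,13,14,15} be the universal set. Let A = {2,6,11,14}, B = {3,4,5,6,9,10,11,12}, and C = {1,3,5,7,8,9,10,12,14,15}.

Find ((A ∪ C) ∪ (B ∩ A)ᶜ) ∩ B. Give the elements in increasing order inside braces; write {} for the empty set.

A ∪ C = {1,2,3,5,6,7,8,9,10,11,12,14,15}
B ∩ A = {6,11}
(B ∩ A)ᶜ = {1,2,3,4,5,7,8,9,10,12,13,14,15}
(A ∪ C) ∪ (B ∩ A)ᶜ = {1,2,3,4,5,6,7,8,9,10,11,12,13,14,15}
((A ∪ C) ∪ (B ∩ A)ᶜ) ∩ B = {3,4,5,6,9,10,11,12}

{3,4,5,6,9,10,11,12}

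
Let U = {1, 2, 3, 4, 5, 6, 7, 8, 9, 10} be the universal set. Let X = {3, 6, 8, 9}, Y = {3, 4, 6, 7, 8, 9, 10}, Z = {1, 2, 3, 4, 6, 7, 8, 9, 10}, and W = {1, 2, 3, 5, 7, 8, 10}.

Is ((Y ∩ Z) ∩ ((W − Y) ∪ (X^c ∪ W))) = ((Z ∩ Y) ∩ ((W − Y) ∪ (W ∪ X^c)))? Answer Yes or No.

Yes

Y ∩ Z = {3, 4, 6, 7, 8, 9, 10}
W − Y = {1, 2, 5}
X^c = {1, 2, 4, 5, 7, 10}
X^c ∪ W = {1, 2, 3, 4, 5, 7, 8, 10}
(W − Y) ∪ (X^c ∪ W) = {1, 2, 3, 4, 5, 7, 8, 10}
(Y ∩ Z) ∩ ((W − Y) ∪ (X^c ∪ W)) = {3, 4, 7, 8, 10}
Z ∩ Y = {3, 4, 6, 7, 8, 9, 10}
W ∪ X^c = {1, 2, 3, 4, 5, 7, 8, 10}
(W − Y) ∪ (W ∪ X^c) = {1, 2, 3, 4, 5, 7, 8, 10}
(Z ∩ Y) ∩ ((W − Y) ∪ (W ∪ X^c)) = {3, 4, 7, 8, 10}
Both equal {3, 4, 7, 8, 10}, so (Y ∩ Z) ∩ ((W − Y) ∪ (X^c ∪ W)) = (Z ∩ Y) ∩ ((W − Y) ∪ (W ∪ X^c)).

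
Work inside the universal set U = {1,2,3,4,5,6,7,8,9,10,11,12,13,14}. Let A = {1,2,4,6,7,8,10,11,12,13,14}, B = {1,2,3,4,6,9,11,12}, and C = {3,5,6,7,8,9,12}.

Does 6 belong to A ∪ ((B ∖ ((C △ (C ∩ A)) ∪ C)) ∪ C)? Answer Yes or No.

Yes

6 ∈ C and 6 ∈ A, so 6 ∈ C ∩ A
6 ∈ C and 6 ∈ (C ∩ A), so 6 ∉ C △ (C ∩ A)
6 ∉ (C △ (C ∩ A)) and 6 ∈ C, so 6 ∈ (C △ (C ∩ A)) ∪ C
6 ∈ B and 6 ∈ ((C △ (C ∩ A)) ∪ C), so 6 ∉ B ∖ ((C △ (C ∩ A)) ∪ C)
6 ∉ (B ∖ ((C △ (C ∩ A)) ∪ C)) and 6 ∈ C, so 6 ∈ (B ∖ ((C △ (C ∩ A)) ∪ C)) ∪ C
6 ∈ A and 6 ∈ ((B ∖ ((C △ (C ∩ A)) ∪ C)) ∪ C), so 6 ∈ A ∪ ((B ∖ ((C △ (C ∩ A)) ∪ C)) ∪ C)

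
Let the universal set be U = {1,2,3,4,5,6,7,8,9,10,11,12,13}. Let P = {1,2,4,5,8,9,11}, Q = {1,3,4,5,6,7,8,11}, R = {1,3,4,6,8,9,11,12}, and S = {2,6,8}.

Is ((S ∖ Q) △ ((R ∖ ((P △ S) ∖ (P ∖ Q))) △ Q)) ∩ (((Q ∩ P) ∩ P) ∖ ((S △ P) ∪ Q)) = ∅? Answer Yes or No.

Yes

S ∖ Q = {2}
P △ S = {1,4,5,6,9,11}
P ∖ Q = {2,9}
(P △ S) ∖ (P ∖ Q) = {1,4,5,6,11}
R ∖ ((P △ S) ∖ (P ∖ Q)) = {3,8,9,12}
(R ∖ ((P △ S) ∖ (P ∖ Q))) △ Q = {1,4,5,6,7,9,11,12}
(S ∖ Q) △ ((R ∖ ((P △ S) ∖ (P ∖ Q))) △ Q) = {1,2,4,5,6,7,9,11,12}
Q ∩ P = {1,4,5,8,11}
(Q ∩ P) ∩ P = {1,4,5,8,11}
S △ P = {1,4,5,6,9,11}
(S △ P) ∪ Q = {1,3,4,5,6,7,8,9,11}
((Q ∩ P) ∩ P) ∖ ((S △ P) ∪ Q) = {}
{1,2,4,5,6,7,9,11,12} and {} share no elements.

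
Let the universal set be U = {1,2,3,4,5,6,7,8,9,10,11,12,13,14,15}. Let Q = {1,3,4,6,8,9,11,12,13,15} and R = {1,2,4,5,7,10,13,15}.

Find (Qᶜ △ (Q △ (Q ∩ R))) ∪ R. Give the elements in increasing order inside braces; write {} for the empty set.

Qᶜ = {2,5,7,10,14}
Q ∩ R = {1,4,13,15}
Q △ (Q ∩ R) = {3,6,8,9,11,12}
Qᶜ △ (Q △ (Q ∩ R)) = {2,3,5,6,7,8,9,10,11,12,14}
(Qᶜ △ (Q △ (Q ∩ R))) ∪ R = {1,2,3,4,5,6,7,8,9,10,11,12,13,14,15}

{1,2,3,4,5,6,7,8,9,10,11,12,13,14,15}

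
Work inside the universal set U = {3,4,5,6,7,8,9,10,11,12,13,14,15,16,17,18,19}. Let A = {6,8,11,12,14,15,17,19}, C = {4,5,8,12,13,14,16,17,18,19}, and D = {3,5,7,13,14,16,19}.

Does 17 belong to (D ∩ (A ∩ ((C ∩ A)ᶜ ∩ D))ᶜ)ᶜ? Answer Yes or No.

Yes

17 ∈ C and 17 ∈ A, so 17 ∈ C ∩ A
17 ∉ (C ∩ A)ᶜ since 17 ∈ (C ∩ A)
17 ∉ (C ∩ A)ᶜ and 17 ∉ D, so 17 ∉ (C ∩ A)ᶜ ∩ D
17 ∈ A and 17 ∉ ((C ∩ A)ᶜ ∩ D), so 17 ∉ A ∩ ((C ∩ A)ᶜ ∩ D)
17 ∈ (A ∩ ((C ∩ A)ᶜ ∩ D))ᶜ since 17 ∉ (A ∩ ((C ∩ A)ᶜ ∩ D))
17 ∉ D and 17 ∈ (A ∩ ((C ∩ A)ᶜ ∩ D))ᶜ, so 17 ∉ D ∩ (A ∩ ((C ∩ A)ᶜ ∩ D))ᶜ
17 ∈ (D ∩ (A ∩ ((C ∩ A)ᶜ ∩ D))ᶜ)ᶜ since 17 ∉ (D ∩ (A ∩ ((C ∩ A)ᶜ ∩ D))ᶜ)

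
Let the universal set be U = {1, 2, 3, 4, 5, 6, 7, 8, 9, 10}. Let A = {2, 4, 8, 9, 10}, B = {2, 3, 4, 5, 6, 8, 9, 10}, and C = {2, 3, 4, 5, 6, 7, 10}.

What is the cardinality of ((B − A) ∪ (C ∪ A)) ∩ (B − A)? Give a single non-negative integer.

3

B − A = {3, 5, 6}
C ∪ A = {2, 3, 4, 5, 6, 7, 8, 9, 10}
(B − A) ∪ (C ∪ A) = {2, 3, 4, 5, 6, 7, 8, 9, 10}
((B − A) ∪ (C ∪ A)) ∩ (B − A) = {3, 5, 6}
|((B − A) ∪ (C ∪ A)) ∩ (B − A)| = 3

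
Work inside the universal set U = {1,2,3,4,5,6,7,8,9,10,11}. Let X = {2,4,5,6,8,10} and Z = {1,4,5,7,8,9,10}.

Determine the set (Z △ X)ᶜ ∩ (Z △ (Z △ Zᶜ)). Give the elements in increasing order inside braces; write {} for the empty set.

{3,11}

Z △ X = {1,2,6,7,9}
(Z △ X)ᶜ = {3,4,5,8,10,11}
Zᶜ = {2,3,6,11}
Z △ Zᶜ = {1,2,3,4,5,6,7,8,9,10,11}
Z △ (Z △ Zᶜ) = {2,3,6,11}
(Z △ X)ᶜ ∩ (Z △ (Z △ Zᶜ)) = {3,11}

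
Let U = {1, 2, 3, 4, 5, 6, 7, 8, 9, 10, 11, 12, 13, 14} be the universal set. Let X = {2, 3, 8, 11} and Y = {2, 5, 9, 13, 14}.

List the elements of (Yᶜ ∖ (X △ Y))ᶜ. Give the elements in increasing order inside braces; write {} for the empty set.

{2, 3, 5, 8, 9, 11, 13, 14}

Yᶜ = {1, 3, 4, 6, 7, 8, 10, 11, 12}
X △ Y = {3, 5, 8, 9, 11, 13, 14}
Yᶜ ∖ (X △ Y) = {1, 4, 6, 7, 10, 12}
(Yᶜ ∖ (X △ Y))ᶜ = {2, 3, 5, 8, 9, 11, 13, 14}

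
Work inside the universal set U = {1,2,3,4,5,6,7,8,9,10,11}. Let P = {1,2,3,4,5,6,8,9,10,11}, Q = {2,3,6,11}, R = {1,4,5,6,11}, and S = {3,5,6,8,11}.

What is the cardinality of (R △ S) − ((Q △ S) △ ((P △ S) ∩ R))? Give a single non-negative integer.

R △ S = {1,3,4,8}
Q △ S = {2,5,8}
P △ S = {1,2,4,9,10}
(P △ S) ∩ R = {1,4}
(Q △ S) △ ((P △ S) ∩ R) = {1,2,4,5,8}
(R △ S) − ((Q △ S) △ ((P △ S) ∩ R)) = {3}
|(R △ S) − ((Q △ S) △ ((P △ S) ∩ R))| = 1

1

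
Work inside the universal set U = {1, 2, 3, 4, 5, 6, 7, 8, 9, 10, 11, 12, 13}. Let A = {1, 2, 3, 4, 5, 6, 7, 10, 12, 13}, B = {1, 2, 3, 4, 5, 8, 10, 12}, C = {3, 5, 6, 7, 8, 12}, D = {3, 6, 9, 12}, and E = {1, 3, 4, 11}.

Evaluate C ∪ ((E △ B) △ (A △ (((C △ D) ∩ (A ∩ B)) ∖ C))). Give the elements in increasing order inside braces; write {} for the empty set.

E △ B = {2, 5, 8, 10, 11, 12}
C △ D = {5, 7, 8, 9}
A ∩ B = {1, 2, 3, 4, 5, 10, 12}
(C △ D) ∩ (A ∩ B) = {5}
((C △ D) ∩ (A ∩ B)) ∖ C = {}
A △ (((C △ D) ∩ (A ∩ B)) ∖ C) = {1, 2, 3, 4, 5, 6, 7, 10, 12, 13}
(E △ B) △ (A △ (((C △ D) ∩ (A ∩ B)) ∖ C)) = {1, 3, 4, 6, 7, 8, 11, 13}
C ∪ ((E △ B) △ (A △ (((C △ D) ∩ (A ∩ B)) ∖ C))) = {1, 3, 4, 5, 6, 7, 8, 11, 12, 13}

{1, 3, 4, 5, 6, 7, 8, 11, 12, 13}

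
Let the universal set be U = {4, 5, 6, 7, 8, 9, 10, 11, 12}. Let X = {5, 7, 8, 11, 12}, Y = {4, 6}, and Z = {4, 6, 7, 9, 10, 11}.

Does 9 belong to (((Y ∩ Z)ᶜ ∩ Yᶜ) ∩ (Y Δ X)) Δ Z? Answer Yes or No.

Yes

9 ∉ Y and 9 ∈ Z, so 9 ∉ Y ∩ Z
9 ∈ (Y ∩ Z)ᶜ since 9 ∉ (Y ∩ Z)
9 ∉ Y, so 9 ∈ Yᶜ
9 ∈ (Y ∩ Z)ᶜ and 9 ∈ Yᶜ, so 9 ∈ (Y ∩ Z)ᶜ ∩ Yᶜ
9 ∉ Y and 9 ∉ X, so 9 ∉ Y Δ X
9 ∈ ((Y ∩ Z)ᶜ ∩ Yᶜ) and 9 ∉ (Y Δ X), so 9 ∉ ((Y ∩ Z)ᶜ ∩ Yᶜ) ∩ (Y Δ X)
9 ∉ (((Y ∩ Z)ᶜ ∩ Yᶜ) ∩ (Y Δ X)) and 9 ∈ Z, so 9 ∈ (((Y ∩ Z)ᶜ ∩ Yᶜ) ∩ (Y Δ X)) Δ Z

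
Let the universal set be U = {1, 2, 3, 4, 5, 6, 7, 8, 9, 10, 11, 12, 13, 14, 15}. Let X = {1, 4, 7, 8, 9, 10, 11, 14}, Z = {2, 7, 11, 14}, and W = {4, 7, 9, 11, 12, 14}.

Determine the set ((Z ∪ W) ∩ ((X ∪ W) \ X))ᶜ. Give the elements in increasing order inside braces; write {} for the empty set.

{1, 2, 3, 4, 5, 6, 7, 8, 9, 10, 11, 13, 14, 15}

Z ∪ W = {2, 4, 7, 9, 11, 12, 14}
X ∪ W = {1, 4, 7, 8, 9, 10, 11, 12, 14}
(X ∪ W) \ X = {12}
(Z ∪ W) ∩ ((X ∪ W) \ X) = {12}
((Z ∪ W) ∩ ((X ∪ W) \ X))ᶜ = {1, 2, 3, 4, 5, 6, 7, 8, 9, 10, 11, 13, 14, 15}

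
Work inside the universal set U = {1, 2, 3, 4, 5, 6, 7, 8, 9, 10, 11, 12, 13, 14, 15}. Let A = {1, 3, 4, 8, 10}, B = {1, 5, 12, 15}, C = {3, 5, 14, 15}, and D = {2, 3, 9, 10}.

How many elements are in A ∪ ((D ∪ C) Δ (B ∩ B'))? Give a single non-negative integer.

10

D ∪ C = {2, 3, 5, 9, 10, 14, 15}
B' = {2, 3, 4, 6, 7, 8, 9, 10, 11, 13, 14}
B ∩ B' = {}
(D ∪ C) Δ (B ∩ B') = {2, 3, 5, 9, 10, 14, 15}
A ∪ ((D ∪ C) Δ (B ∩ B')) = {1, 2, 3, 4, 5, 8, 9, 10, 14, 15}
|A ∪ ((D ∪ C) Δ (B ∩ B'))| = 10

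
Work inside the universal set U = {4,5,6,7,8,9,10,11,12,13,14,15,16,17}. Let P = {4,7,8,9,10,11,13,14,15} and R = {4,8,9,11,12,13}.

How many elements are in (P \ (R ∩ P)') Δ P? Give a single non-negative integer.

4

R ∩ P = {4,8,9,11,13}
(R ∩ P)' = {5,6,7,10,12,14,15,16,17}
P \ (R ∩ P)' = {4,8,9,11,13}
(P \ (R ∩ P)') Δ P = {7,10,14,15}
|(P \ (R ∩ P)') Δ P| = 4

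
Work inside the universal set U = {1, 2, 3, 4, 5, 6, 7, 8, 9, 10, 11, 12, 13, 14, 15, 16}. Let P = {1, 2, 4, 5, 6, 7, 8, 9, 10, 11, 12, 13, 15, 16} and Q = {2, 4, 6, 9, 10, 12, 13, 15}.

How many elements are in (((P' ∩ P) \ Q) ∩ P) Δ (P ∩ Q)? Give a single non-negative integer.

8

P' = {3, 14}
P' ∩ P = {}
(P' ∩ P) \ Q = {}
((P' ∩ P) \ Q) ∩ P = {}
P ∩ Q = {2, 4, 6, 9, 10, 12, 13, 15}
(((P' ∩ P) \ Q) ∩ P) Δ (P ∩ Q) = {2, 4, 6, 9, 10, 12, 13, 15}
|(((P' ∩ P) \ Q) ∩ P) Δ (P ∩ Q)| = 8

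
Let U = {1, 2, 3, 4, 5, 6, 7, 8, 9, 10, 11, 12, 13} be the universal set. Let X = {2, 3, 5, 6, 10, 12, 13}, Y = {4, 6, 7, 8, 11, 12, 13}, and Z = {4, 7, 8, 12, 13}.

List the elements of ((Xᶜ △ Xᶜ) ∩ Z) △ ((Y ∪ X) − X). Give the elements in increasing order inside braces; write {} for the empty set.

Xᶜ = {1, 4, 7, 8, 9, 11}
Xᶜ △ Xᶜ = {}
(Xᶜ △ Xᶜ) ∩ Z = {}
Y ∪ X = {2, 3, 4, 5, 6, 7, 8, 10, 11, 12, 13}
(Y ∪ X) − X = {4, 7, 8, 11}
((Xᶜ △ Xᶜ) ∩ Z) △ ((Y ∪ X) − X) = {4, 7, 8, 11}

{4, 7, 8, 11}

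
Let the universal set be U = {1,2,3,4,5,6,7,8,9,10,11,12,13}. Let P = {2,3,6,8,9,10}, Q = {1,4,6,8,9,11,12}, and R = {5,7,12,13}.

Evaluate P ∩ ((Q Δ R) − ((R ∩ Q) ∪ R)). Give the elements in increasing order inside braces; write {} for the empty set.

{6,8,9}

Q Δ R = {1,4,5,6,7,8,9,11,13}
R ∩ Q = {12}
(R ∩ Q) ∪ R = {5,7,12,13}
(Q Δ R) − ((R ∩ Q) ∪ R) = {1,4,6,8,9,11}
P ∩ ((Q Δ R) − ((R ∩ Q) ∪ R)) = {6,8,9}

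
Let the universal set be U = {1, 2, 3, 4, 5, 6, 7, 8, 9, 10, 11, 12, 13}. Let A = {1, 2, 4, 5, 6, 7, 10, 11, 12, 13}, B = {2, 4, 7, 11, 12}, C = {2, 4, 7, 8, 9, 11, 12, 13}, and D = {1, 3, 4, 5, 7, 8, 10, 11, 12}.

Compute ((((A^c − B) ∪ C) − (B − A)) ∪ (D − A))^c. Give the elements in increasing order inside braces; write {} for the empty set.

{1, 5, 6, 10}

A^c = {3, 8, 9}
A^c − B = {3, 8, 9}
(A^c − B) ∪ C = {2, 3, 4, 7, 8, 9, 11, 12, 13}
B − A = {}
((A^c − B) ∪ C) − (B − A) = {2, 3, 4, 7, 8, 9, 11, 12, 13}
D − A = {3, 8}
(((A^c − B) ∪ C) − (B − A)) ∪ (D − A) = {2, 3, 4, 7, 8, 9, 11, 12, 13}
((((A^c − B) ∪ C) − (B − A)) ∪ (D − A))^c = {1, 5, 6, 10}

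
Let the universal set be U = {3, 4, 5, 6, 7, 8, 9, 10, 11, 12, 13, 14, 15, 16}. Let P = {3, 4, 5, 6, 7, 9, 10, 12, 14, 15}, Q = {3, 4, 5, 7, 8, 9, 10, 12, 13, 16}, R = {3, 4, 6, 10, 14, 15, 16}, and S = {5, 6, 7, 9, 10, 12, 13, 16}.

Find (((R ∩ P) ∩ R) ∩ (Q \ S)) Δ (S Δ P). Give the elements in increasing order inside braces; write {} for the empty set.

{13, 14, 15, 16}

R ∩ P = {3, 4, 6, 10, 14, 15}
(R ∩ P) ∩ R = {3, 4, 6, 10, 14, 15}
Q \ S = {3, 4, 8}
((R ∩ P) ∩ R) ∩ (Q \ S) = {3, 4}
S Δ P = {3, 4, 13, 14, 15, 16}
(((R ∩ P) ∩ R) ∩ (Q \ S)) Δ (S Δ P) = {13, 14, 15, 16}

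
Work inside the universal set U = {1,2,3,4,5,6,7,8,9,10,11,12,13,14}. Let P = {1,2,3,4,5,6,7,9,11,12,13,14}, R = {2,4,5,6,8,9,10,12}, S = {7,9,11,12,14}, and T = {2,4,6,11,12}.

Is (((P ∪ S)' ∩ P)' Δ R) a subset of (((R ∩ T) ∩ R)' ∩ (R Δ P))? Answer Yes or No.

P ∪ S = {1,2,3,4,5,6,7,9,11,12,13,14}
(P ∪ S)' = {8,10}
(P ∪ S)' ∩ P = {}
((P ∪ S)' ∩ P)' = {1,2,3,4,5,6,7,8,9,10,11,12,13,14}
((P ∪ S)' ∩ P)' Δ R = {1,3,7,11,13,14}
R ∩ T = {2,4,6,12}
(R ∩ T) ∩ R = {2,4,6,12}
((R ∩ T) ∩ R)' = {1,3,5,7,8,9,10,11,13,14}
R Δ P = {1,3,7,8,10,11,13,14}
((R ∩ T) ∩ R)' ∩ (R Δ P) = {1,3,7,8,10,11,13,14}
Every element of {1,3,7,11,13,14} is in {1,3,7,8,10,11,13,14}, so ((P ∪ S)' ∩ P)' Δ R ⊆ ((R ∩ T) ∩ R)' ∩ (R Δ P).

Yes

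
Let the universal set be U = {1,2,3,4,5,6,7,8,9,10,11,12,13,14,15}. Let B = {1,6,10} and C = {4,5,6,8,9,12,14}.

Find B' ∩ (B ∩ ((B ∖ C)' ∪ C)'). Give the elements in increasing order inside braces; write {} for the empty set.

{}

B' = {2,3,4,5,7,8,9,11,12,13,14,15}
B ∖ C = {1,10}
(B ∖ C)' = {2,3,4,5,6,7,8,9,11,12,13,14,15}
(B ∖ C)' ∪ C = {2,3,4,5,6,7,8,9,11,12,13,14,15}
((B ∖ C)' ∪ C)' = {1,10}
B ∩ ((B ∖ C)' ∪ C)' = {1,10}
B' ∩ (B ∩ ((B ∖ C)' ∪ C)') = {}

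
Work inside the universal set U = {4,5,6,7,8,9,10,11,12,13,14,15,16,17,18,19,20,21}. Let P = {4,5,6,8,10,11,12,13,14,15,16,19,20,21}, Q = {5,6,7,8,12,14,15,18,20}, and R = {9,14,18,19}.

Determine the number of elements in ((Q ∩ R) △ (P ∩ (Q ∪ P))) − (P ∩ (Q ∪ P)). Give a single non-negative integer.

Q ∩ R = {14,18}
Q ∪ P = {4,5,6,7,8,10,11,12,13,14,15,16,18,19,20,21}
P ∩ (Q ∪ P) = {4,5,6,8,10,11,12,13,14,15,16,19,20,21}
(Q ∩ R) △ (P ∩ (Q ∪ P)) = {4,5,6,8,10,11,12,13,15,16,18,19,20,21}
((Q ∩ R) △ (P ∩ (Q ∪ P))) − (P ∩ (Q ∪ P)) = {18}
|((Q ∩ R) △ (P ∩ (Q ∪ P))) − (P ∩ (Q ∪ P))| = 1

1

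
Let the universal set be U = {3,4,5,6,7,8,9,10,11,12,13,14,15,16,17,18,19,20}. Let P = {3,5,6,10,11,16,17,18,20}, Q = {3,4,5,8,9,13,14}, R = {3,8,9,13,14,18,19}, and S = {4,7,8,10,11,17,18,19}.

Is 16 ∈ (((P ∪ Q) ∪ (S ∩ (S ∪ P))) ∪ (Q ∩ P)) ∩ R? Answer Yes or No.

No

16 ∈ P and 16 ∉ Q, so 16 ∈ P ∪ Q
16 ∉ S and 16 ∈ P, so 16 ∈ S ∪ P
16 ∉ S and 16 ∈ (S ∪ P), so 16 ∉ S ∩ (S ∪ P)
16 ∈ (P ∪ Q) and 16 ∉ (S ∩ (S ∪ P)), so 16 ∈ (P ∪ Q) ∪ (S ∩ (S ∪ P))
16 ∉ Q and 16 ∈ P, so 16 ∉ Q ∩ P
16 ∈ ((P ∪ Q) ∪ (S ∩ (S ∪ P))) and 16 ∉ (Q ∩ P), so 16 ∈ ((P ∪ Q) ∪ (S ∩ (S ∪ P))) ∪ (Q ∩ P)
16 ∈ (((P ∪ Q) ∪ (S ∩ (S ∪ P))) ∪ (Q ∩ P)) and 16 ∉ R, so 16 ∉ (((P ∪ Q) ∪ (S ∩ (S ∪ P))) ∪ (Q ∩ P)) ∩ R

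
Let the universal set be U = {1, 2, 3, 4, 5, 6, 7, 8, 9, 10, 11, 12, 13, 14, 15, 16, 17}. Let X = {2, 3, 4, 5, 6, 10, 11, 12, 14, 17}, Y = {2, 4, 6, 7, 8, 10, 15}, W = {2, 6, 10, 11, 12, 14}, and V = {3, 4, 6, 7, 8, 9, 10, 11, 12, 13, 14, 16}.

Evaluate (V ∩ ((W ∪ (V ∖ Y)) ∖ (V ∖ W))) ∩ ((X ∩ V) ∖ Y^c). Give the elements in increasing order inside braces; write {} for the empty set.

{6, 10}

V ∖ Y = {3, 9, 11, 12, 13, 14, 16}
W ∪ (V ∖ Y) = {2, 3, 6, 9, 10, 11, 12, 13, 14, 16}
V ∖ W = {3, 4, 7, 8, 9, 13, 16}
(W ∪ (V ∖ Y)) ∖ (V ∖ W) = {2, 6, 10, 11, 12, 14}
V ∩ ((W ∪ (V ∖ Y)) ∖ (V ∖ W)) = {6, 10, 11, 12, 14}
X ∩ V = {3, 4, 6, 10, 11, 12, 14}
Y^c = {1, 3, 5, 9, 11, 12, 13, 14, 16, 17}
(X ∩ V) ∖ Y^c = {4, 6, 10}
(V ∩ ((W ∪ (V ∖ Y)) ∖ (V ∖ W))) ∩ ((X ∩ V) ∖ Y^c) = {6, 10}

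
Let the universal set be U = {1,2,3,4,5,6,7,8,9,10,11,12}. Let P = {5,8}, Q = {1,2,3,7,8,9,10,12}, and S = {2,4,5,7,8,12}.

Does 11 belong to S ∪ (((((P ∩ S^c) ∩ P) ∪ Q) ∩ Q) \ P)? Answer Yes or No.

No

11 ∉ S, so 11 ∈ S^c
11 ∉ P and 11 ∈ S^c, so 11 ∉ P ∩ S^c
11 ∉ (P ∩ S^c) and 11 ∉ P, so 11 ∉ (P ∩ S^c) ∩ P
11 ∉ ((P ∩ S^c) ∩ P) and 11 ∉ Q, so 11 ∉ ((P ∩ S^c) ∩ P) ∪ Q
11 ∉ (((P ∩ S^c) ∩ P) ∪ Q) and 11 ∉ Q, so 11 ∉ (((P ∩ S^c) ∩ P) ∪ Q) ∩ Q
11 ∉ ((((P ∩ S^c) ∩ P) ∪ Q) ∩ Q) and 11 ∉ P, so 11 ∉ ((((P ∩ S^c) ∩ P) ∪ Q) ∩ Q) \ P
11 ∉ S and 11 ∉ (((((P ∩ S^c) ∩ P) ∪ Q) ∩ Q) \ P), so 11 ∉ S ∪ (((((P ∩ S^c) ∩ P) ∪ Q) ∩ Q) \ P)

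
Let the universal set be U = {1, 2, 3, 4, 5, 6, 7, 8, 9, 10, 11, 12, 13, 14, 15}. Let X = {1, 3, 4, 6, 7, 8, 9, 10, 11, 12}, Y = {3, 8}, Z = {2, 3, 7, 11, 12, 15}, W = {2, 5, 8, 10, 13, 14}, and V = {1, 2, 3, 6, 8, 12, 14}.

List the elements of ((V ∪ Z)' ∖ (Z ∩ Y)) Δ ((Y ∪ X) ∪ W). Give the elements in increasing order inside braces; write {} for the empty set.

V ∪ Z = {1, 2, 3, 6, 7, 8, 11, 12, 14, 15}
(V ∪ Z)' = {4, 5, 9, 10, 13}
Z ∩ Y = {3}
(V ∪ Z)' ∖ (Z ∩ Y) = {4, 5, 9, 10, 13}
Y ∪ X = {1, 3, 4, 6, 7, 8, 9, 10, 11, 12}
(Y ∪ X) ∪ W = {1, 2, 3, 4, 5, 6, 7, 8, 9, 10, 11, 12, 13, 14}
((V ∪ Z)' ∖ (Z ∩ Y)) Δ ((Y ∪ X) ∪ W) = {1, 2, 3, 6, 7, 8, 11, 12, 14}

{1, 2, 3, 6, 7, 8, 11, 12, 14}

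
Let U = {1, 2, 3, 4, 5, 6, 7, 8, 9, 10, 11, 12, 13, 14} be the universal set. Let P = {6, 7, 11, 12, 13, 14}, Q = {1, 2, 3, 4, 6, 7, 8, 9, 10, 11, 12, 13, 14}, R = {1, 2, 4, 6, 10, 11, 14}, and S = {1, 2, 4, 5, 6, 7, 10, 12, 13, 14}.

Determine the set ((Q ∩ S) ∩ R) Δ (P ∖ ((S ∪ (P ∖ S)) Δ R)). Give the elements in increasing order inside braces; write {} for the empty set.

{1, 2, 4, 10, 11}

Q ∩ S = {1, 2, 4, 6, 7, 10, 12, 13, 14}
(Q ∩ S) ∩ R = {1, 2, 4, 6, 10, 14}
P ∖ S = {11}
S ∪ (P ∖ S) = {1, 2, 4, 5, 6, 7, 10, 11, 12, 13, 14}
(S ∪ (P ∖ S)) Δ R = {5, 7, 12, 13}
P ∖ ((S ∪ (P ∖ S)) Δ R) = {6, 11, 14}
((Q ∩ S) ∩ R) Δ (P ∖ ((S ∪ (P ∖ S)) Δ R)) = {1, 2, 4, 10, 11}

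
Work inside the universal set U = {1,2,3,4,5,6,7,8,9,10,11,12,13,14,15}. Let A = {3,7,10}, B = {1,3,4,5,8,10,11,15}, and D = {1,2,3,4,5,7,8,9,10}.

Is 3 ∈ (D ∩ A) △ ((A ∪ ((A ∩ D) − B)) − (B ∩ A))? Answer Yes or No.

3 ∈ D and 3 ∈ A, so 3 ∈ D ∩ A
3 ∈ A and 3 ∈ D, so 3 ∈ A ∩ D
3 ∈ (A ∩ D) and 3 ∈ B, so 3 ∉ (A ∩ D) − B
3 ∈ A and 3 ∉ ((A ∩ D) − B), so 3 ∈ A ∪ ((A ∩ D) − B)
3 ∈ B and 3 ∈ A, so 3 ∈ B ∩ A
3 ∈ (A ∪ ((A ∩ D) − B)) and 3 ∈ (B ∩ A), so 3 ∉ (A ∪ ((A ∩ D) − B)) − (B ∩ A)
3 ∈ (D ∩ A) and 3 ∉ ((A ∪ ((A ∩ D) − B)) − (B ∩ A)), so 3 ∈ (D ∩ A) △ ((A ∪ ((A ∩ D) − B)) − (B ∩ A))

Yes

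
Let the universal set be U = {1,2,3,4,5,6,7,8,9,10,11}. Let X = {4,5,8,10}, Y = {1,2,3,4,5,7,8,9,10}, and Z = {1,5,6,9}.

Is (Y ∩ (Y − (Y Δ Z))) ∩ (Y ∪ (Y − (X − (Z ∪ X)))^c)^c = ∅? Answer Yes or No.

Yes

Y Δ Z = {2,3,4,6,7,8,10}
Y − (Y Δ Z) = {1,5,9}
Y ∩ (Y − (Y Δ Z)) = {1,5,9}
Z ∪ X = {1,4,5,6,8,9,10}
X − (Z ∪ X) = {}
Y − (X − (Z ∪ X)) = {1,2,3,4,5,7,8,9,10}
(Y − (X − (Z ∪ X)))^c = {6,11}
Y ∪ (Y − (X − (Z ∪ X)))^c = {1,2,3,4,5,6,7,8,9,10,11}
(Y ∪ (Y − (X − (Z ∪ X)))^c)^c = {}
{1,5,9} and {} share no elements.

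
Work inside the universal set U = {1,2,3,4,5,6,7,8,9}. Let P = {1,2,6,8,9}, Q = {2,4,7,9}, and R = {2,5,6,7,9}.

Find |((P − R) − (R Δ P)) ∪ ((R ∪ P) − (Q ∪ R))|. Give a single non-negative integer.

P − R = {1,8}
R Δ P = {1,5,7,8}
(P − R) − (R Δ P) = {}
R ∪ P = {1,2,5,6,7,8,9}
Q ∪ R = {2,4,5,6,7,9}
(R ∪ P) − (Q ∪ R) = {1,8}
((P − R) − (R Δ P)) ∪ ((R ∪ P) − (Q ∪ R)) = {1,8}
|((P − R) − (R Δ P)) ∪ ((R ∪ P) − (Q ∪ R))| = 2

2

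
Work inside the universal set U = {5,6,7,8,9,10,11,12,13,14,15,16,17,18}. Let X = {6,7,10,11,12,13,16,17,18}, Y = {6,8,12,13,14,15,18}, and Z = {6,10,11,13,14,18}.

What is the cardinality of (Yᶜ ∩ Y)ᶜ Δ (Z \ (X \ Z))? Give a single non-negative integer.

8

Yᶜ = {5,7,9,10,11,16,17}
Yᶜ ∩ Y = {}
(Yᶜ ∩ Y)ᶜ = {5,6,7,8,9,10,11,12,13,14,15,16,17,18}
X \ Z = {7,12,16,17}
Z \ (X \ Z) = {6,10,11,13,14,18}
(Yᶜ ∩ Y)ᶜ Δ (Z \ (X \ Z)) = {5,7,8,9,12,15,16,17}
|(Yᶜ ∩ Y)ᶜ Δ (Z \ (X \ Z))| = 8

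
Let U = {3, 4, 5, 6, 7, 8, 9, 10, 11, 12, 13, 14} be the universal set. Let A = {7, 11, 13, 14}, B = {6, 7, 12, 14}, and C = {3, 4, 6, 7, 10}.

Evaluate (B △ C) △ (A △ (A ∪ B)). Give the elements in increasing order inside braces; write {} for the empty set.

{3, 4, 6, 10, 14}

B △ C = {3, 4, 10, 12, 14}
A ∪ B = {6, 7, 11, 12, 13, 14}
A △ (A ∪ B) = {6, 12}
(B △ C) △ (A △ (A ∪ B)) = {3, 4, 6, 10, 14}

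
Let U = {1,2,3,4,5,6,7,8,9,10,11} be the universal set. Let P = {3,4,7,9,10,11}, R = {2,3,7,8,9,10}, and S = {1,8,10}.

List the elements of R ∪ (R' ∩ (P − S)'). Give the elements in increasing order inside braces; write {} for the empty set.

{1,2,3,5,6,7,8,9,10}

R' = {1,4,5,6,11}
P − S = {3,4,7,9,11}
(P − S)' = {1,2,5,6,8,10}
R' ∩ (P − S)' = {1,5,6}
R ∪ (R' ∩ (P − S)') = {1,2,3,5,6,7,8,9,10}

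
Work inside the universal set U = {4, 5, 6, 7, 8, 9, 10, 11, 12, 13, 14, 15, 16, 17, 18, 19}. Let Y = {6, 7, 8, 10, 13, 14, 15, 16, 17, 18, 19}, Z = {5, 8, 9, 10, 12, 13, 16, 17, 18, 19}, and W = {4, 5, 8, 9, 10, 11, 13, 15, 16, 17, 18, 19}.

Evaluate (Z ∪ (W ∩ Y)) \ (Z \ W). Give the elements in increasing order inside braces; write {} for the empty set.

W ∩ Y = {8, 10, 13, 15, 16, 17, 18, 19}
Z ∪ (W ∩ Y) = {5, 8, 9, 10, 12, 13, 15, 16, 17, 18, 19}
Z \ W = {12}
(Z ∪ (W ∩ Y)) \ (Z \ W) = {5, 8, 9, 10, 13, 15, 16, 17, 18, 19}

{5, 8, 9, 10, 13, 15, 16, 17, 18, 19}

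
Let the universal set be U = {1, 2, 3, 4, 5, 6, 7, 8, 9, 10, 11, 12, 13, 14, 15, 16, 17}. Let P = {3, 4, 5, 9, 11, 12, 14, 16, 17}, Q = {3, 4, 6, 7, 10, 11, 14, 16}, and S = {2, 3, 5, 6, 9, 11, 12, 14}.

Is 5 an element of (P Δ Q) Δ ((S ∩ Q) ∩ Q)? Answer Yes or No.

5 ∈ P and 5 ∉ Q, so 5 ∈ P Δ Q
5 ∈ S and 5 ∉ Q, so 5 ∉ S ∩ Q
5 ∉ (S ∩ Q) and 5 ∉ Q, so 5 ∉ (S ∩ Q) ∩ Q
5 ∈ (P Δ Q) and 5 ∉ ((S ∩ Q) ∩ Q), so 5 ∈ (P Δ Q) Δ ((S ∩ Q) ∩ Q)

Yes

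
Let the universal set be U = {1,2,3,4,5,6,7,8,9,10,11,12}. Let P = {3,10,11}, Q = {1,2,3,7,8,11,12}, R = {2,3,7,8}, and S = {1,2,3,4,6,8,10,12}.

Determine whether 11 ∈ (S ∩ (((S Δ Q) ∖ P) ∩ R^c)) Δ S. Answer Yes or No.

11 ∉ S and 11 ∈ Q, so 11 ∈ S Δ Q
11 ∈ (S Δ Q) and 11 ∈ P, so 11 ∉ (S Δ Q) ∖ P
11 ∉ R, so 11 ∈ R^c
11 ∉ ((S Δ Q) ∖ P) and 11 ∈ R^c, so 11 ∉ ((S Δ Q) ∖ P) ∩ R^c
11 ∉ S and 11 ∉ (((S Δ Q) ∖ P) ∩ R^c), so 11 ∉ S ∩ (((S Δ Q) ∖ P) ∩ R^c)
11 ∉ (S ∩ (((S Δ Q) ∖ P) ∩ R^c)) and 11 ∉ S, so 11 ∉ (S ∩ (((S Δ Q) ∖ P) ∩ R^c)) Δ S

No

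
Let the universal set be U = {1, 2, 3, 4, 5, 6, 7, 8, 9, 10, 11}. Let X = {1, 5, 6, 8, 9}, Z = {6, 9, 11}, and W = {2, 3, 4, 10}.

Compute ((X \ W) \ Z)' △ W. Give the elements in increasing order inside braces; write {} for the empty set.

X \ W = {1, 5, 6, 8, 9}
(X \ W) \ Z = {1, 5, 8}
((X \ W) \ Z)' = {2, 3, 4, 6, 7, 9, 10, 11}
((X \ W) \ Z)' △ W = {6, 7, 9, 11}

{6, 7, 9, 11}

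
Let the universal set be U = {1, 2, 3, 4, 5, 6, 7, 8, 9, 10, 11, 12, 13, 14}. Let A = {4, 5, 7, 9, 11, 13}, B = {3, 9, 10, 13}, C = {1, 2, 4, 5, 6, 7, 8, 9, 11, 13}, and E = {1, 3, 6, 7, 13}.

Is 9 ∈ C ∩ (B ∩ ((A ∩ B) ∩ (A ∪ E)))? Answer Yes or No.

Yes

9 ∈ A and 9 ∈ B, so 9 ∈ A ∩ B
9 ∈ A and 9 ∉ E, so 9 ∈ A ∪ E
9 ∈ (A ∩ B) and 9 ∈ (A ∪ E), so 9 ∈ (A ∩ B) ∩ (A ∪ E)
9 ∈ B and 9 ∈ ((A ∩ B) ∩ (A ∪ E)), so 9 ∈ B ∩ ((A ∩ B) ∩ (A ∪ E))
9 ∈ C and 9 ∈ (B ∩ ((A ∩ B) ∩ (A ∪ E))), so 9 ∈ C ∩ (B ∩ ((A ∩ B) ∩ (A ∪ E)))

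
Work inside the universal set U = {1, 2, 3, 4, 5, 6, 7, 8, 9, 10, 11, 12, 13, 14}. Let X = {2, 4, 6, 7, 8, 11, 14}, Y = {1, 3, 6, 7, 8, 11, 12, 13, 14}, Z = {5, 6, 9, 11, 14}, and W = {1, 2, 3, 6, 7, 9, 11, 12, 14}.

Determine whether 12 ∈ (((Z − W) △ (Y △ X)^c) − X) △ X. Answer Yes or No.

No

12 ∉ Z and 12 ∈ W, so 12 ∉ Z − W
12 ∈ Y and 12 ∉ X, so 12 ∈ Y △ X
12 ∉ (Y △ X)^c since 12 ∈ (Y △ X)
12 ∉ (Z − W) and 12 ∉ (Y △ X)^c, so 12 ∉ (Z − W) △ (Y △ X)^c
12 ∉ ((Z − W) △ (Y △ X)^c) and 12 ∉ X, so 12 ∉ ((Z − W) △ (Y △ X)^c) − X
12 ∉ (((Z − W) △ (Y △ X)^c) − X) and 12 ∉ X, so 12 ∉ (((Z − W) △ (Y △ X)^c) − X) △ X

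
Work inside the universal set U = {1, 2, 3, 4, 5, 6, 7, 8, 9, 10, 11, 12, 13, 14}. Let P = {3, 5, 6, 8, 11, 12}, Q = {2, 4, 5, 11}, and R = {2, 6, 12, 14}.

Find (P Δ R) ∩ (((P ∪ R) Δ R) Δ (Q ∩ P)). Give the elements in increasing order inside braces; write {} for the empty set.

P Δ R = {2, 3, 5, 8, 11, 14}
P ∪ R = {2, 3, 5, 6, 8, 11, 12, 14}
(P ∪ R) Δ R = {3, 5, 8, 11}
Q ∩ P = {5, 11}
((P ∪ R) Δ R) Δ (Q ∩ P) = {3, 8}
(P Δ R) ∩ (((P ∪ R) Δ R) Δ (Q ∩ P)) = {3, 8}

{3, 8}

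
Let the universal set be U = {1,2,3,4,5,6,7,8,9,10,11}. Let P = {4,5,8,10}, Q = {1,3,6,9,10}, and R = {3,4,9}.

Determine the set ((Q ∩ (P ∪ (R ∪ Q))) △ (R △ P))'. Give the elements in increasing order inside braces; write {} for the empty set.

{2,3,4,7,9,10,11}

R ∪ Q = {1,3,4,6,9,10}
P ∪ (R ∪ Q) = {1,3,4,5,6,8,9,10}
Q ∩ (P ∪ (R ∪ Q)) = {1,3,6,9,10}
R △ P = {3,5,8,9,10}
(Q ∩ (P ∪ (R ∪ Q))) △ (R △ P) = {1,5,6,8}
((Q ∩ (P ∪ (R ∪ Q))) △ (R △ P))' = {2,3,4,7,9,10,11}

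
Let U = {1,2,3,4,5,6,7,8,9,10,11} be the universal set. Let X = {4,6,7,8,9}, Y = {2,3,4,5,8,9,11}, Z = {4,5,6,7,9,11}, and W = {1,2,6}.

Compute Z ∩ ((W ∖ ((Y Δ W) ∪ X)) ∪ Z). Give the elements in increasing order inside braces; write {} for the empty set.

Y Δ W = {1,3,4,5,6,8,9,11}
(Y Δ W) ∪ X = {1,3,4,5,6,7,8,9,11}
W ∖ ((Y Δ W) ∪ X) = {2}
(W ∖ ((Y Δ W) ∪ X)) ∪ Z = {2,4,5,6,7,9,11}
Z ∩ ((W ∖ ((Y Δ W) ∪ X)) ∪ Z) = {4,5,6,7,9,11}

{4,5,6,7,9,11}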